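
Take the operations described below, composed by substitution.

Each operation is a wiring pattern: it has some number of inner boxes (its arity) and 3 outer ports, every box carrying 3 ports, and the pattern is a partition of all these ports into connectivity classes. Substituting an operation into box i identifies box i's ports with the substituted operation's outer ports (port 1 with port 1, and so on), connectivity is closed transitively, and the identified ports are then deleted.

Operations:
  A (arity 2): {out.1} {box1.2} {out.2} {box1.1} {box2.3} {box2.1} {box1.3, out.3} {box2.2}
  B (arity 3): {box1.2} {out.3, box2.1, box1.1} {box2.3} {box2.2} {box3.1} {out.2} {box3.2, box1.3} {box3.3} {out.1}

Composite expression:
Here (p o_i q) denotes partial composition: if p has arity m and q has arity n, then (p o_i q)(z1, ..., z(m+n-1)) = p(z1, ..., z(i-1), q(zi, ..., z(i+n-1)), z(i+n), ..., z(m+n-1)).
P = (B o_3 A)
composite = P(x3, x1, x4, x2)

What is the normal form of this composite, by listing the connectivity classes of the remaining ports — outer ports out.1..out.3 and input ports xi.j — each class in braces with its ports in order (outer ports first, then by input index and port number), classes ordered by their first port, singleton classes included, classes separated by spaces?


{out.1} {out.2} {out.3, x1.1, x3.1} {x1.2} {x1.3} {x2.1} {x2.2} {x2.3} {x3.2} {x3.3} {x4.1} {x4.2} {x4.3}


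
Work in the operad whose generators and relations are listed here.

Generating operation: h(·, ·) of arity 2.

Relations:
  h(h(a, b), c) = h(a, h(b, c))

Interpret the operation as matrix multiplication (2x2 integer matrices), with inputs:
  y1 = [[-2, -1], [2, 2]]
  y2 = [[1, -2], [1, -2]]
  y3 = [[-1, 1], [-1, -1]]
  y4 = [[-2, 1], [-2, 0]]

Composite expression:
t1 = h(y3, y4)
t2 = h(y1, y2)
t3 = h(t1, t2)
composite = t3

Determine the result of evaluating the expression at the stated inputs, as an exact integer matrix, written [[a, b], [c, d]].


[[-4, 8], [-16, 32]]

h(y3, y4) = [[0, -1], [4, -1]]
h(y1, y2) = [[-3, 6], [4, -8]]
h(h(y3, y4), h(y1, y2)) = [[-4, 8], [-16, 32]]


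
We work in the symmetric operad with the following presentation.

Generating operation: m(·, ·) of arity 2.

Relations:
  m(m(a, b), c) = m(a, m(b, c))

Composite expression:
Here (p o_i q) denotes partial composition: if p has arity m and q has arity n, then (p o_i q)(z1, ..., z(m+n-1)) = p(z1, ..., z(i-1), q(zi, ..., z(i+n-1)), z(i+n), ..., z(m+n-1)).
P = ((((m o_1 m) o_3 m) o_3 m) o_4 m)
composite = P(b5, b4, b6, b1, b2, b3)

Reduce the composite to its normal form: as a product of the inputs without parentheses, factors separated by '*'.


b5 * b4 * b6 * b1 * b2 * b3


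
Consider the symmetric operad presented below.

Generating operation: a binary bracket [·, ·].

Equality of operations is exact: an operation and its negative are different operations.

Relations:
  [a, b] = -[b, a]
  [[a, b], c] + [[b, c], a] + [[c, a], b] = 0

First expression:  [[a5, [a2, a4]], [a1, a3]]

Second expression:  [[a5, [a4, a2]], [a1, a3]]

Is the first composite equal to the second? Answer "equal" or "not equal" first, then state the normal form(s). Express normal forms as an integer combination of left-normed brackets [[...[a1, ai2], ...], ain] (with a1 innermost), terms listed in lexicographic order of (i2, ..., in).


The first expression, normalized: [[[[a1, a3], a2], a4], a5] - [[[[a1, a3], a4], a2], a5] - [[[[a1, a3], a5], a2], a4] + [[[[a1, a3], a5], a4], a2]
The second expression, normalized: -[[[[a1, a3], a2], a4], a5] + [[[[a1, a3], a4], a2], a5] + [[[[a1, a3], a5], a2], a4] - [[[[a1, a3], a5], a4], a2]
Different reductions; not equal.

not equal — first [[[[a1, a3], a2], a4], a5] - [[[[a1, a3], a4], a2], a5] - [[[[a1, a3], a5], a2], a4] + [[[[a1, a3], a5], a4], a2], second -[[[[a1, a3], a2], a4], a5] + [[[[a1, a3], a4], a2], a5] + [[[[a1, a3], a5], a2], a4] - [[[[a1, a3], a5], a4], a2]


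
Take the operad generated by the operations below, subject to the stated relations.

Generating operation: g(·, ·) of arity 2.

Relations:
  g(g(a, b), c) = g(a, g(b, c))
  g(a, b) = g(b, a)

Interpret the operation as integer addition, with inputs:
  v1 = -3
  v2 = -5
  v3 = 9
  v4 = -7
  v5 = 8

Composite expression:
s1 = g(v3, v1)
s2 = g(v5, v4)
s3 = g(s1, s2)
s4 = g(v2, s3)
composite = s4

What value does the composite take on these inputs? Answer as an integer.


2

g(v3, v1) = 6
g(v5, v4) = 1
g(g(v3, v1), g(v5, v4)) = 7
g(v2, g(g(v3, v1), g(v5, v4))) = 2


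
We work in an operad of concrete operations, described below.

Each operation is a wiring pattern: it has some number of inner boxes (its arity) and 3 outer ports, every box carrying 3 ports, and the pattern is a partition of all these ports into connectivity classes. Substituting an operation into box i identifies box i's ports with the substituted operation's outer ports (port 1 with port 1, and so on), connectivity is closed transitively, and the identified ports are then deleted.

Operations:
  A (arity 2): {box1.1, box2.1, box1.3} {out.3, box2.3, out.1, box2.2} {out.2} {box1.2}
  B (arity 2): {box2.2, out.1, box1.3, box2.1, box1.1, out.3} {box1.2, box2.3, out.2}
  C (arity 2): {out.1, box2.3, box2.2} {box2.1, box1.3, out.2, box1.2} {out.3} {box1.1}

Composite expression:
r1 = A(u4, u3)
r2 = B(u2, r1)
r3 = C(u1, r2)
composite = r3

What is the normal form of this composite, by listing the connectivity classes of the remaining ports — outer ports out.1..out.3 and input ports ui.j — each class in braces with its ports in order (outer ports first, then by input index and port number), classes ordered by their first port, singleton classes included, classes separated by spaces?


{out.1, out.2, u1.2, u1.3, u2.1, u2.2, u2.3, u3.2, u3.3} {out.3} {u1.1} {u3.1, u4.1, u4.3} {u4.2}

Treat the ports identified at C as solder joints: merge, then drop.
A over (u4, u3) gives {out.1, out.3, u3.2, u3.3} {out.2} {u3.1, u4.1, u4.3} {u4.2}, out.j being that stage's outer ports
B over (u2, u4, u3) gives {out.1, out.2, out.3, u2.1, u2.2, u2.3, u3.2, u3.3} {u3.1, u4.1, u4.3} {u4.2}, out.j being that stage's outer ports
C over (u1, u2, u4, u3) gives {out.1, out.2, u1.2, u1.3, u2.1, u2.2, u2.3, u3.2, u3.3} {out.3} {u1.1} {u3.1, u4.1, u4.3} {u4.2}, out.j being that stage's outer ports


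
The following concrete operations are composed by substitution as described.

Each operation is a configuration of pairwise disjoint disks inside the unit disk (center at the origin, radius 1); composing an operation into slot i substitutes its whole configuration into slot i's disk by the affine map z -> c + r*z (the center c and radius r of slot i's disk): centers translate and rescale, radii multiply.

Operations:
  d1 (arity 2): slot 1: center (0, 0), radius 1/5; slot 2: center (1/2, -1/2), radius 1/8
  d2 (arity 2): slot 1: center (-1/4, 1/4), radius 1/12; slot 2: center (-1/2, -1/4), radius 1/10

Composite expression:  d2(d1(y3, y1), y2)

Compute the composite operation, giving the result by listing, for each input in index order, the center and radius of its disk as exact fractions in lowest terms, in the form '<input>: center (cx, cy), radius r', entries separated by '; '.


Below d2, radii multiply path by path; the y-disk centers shift.
input y3: composing its 2 substitution steps yields center (-1/4, 1/4), radius 1/60
input y1: composing its 2 substitution steps yields center (-5/24, 5/24), radius 1/96
input y2: composing its 1 substitution step yields center (-1/2, -1/4), radius 1/10

y1: center (-5/24, 5/24), radius 1/96; y2: center (-1/2, -1/4), radius 1/10; y3: center (-1/4, 1/4), radius 1/60


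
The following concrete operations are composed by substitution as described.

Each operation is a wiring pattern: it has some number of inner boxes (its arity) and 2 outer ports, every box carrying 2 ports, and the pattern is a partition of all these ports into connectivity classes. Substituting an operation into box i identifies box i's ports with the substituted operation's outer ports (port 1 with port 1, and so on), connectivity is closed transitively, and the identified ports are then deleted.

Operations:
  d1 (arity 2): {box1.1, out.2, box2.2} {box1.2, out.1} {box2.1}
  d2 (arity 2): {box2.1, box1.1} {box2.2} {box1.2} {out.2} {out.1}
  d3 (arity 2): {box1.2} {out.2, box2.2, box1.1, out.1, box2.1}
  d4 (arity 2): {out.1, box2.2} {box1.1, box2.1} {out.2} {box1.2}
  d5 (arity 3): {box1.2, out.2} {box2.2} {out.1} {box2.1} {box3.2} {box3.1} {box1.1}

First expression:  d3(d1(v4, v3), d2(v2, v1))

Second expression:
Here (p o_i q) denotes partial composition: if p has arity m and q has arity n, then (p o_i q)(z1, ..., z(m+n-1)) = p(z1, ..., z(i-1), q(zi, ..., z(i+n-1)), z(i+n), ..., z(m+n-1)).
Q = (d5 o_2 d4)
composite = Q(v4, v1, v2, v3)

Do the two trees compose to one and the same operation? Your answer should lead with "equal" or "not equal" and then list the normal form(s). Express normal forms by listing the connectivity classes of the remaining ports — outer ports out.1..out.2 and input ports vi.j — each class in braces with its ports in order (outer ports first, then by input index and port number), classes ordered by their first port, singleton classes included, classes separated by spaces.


In normal form, the first expression is {out.1, out.2, v4.2} {v1.1, v2.1} {v1.2} {v2.2} {v3.1} {v3.2, v4.1}
In normal form, the second expression is {out.1} {out.2, v4.2} {v1.1, v2.1} {v1.2} {v2.2} {v3.1} {v3.2} {v4.1}
Distinct normal forms: not equal.

not equal; first: {out.1, out.2, v4.2} {v1.1, v2.1} {v1.2} {v2.2} {v3.1} {v3.2, v4.1}; second: {out.1} {out.2, v4.2} {v1.1, v2.1} {v1.2} {v2.2} {v3.1} {v3.2} {v4.1}


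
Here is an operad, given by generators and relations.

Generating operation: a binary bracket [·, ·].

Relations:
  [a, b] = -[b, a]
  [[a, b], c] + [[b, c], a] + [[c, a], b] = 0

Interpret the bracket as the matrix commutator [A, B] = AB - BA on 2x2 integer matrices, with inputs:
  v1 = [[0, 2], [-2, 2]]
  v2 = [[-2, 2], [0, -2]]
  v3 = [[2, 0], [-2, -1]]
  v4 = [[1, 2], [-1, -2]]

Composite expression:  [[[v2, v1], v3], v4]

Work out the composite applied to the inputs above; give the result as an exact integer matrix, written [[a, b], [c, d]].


[[44, 4], [-64, -44]]

[v2, v1] = [[-4, 4], [0, 4]]
[[v2, v1], v3] = [[-8, -12], [-16, 8]]
[[[v2, v1], v3], v4] = [[44, 4], [-64, -44]]


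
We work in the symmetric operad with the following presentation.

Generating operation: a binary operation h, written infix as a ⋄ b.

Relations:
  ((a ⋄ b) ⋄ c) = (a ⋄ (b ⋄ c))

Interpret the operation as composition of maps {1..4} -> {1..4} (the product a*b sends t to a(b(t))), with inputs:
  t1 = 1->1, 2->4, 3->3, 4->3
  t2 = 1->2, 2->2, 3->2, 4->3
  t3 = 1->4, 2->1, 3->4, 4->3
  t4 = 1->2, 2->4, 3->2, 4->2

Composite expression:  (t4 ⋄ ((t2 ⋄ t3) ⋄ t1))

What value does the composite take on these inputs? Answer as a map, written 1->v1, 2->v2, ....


(t2 ⋄ t3) = 1->3, 2->2, 3->3, 4->2
((t2 ⋄ t3) ⋄ t1) = 1->3, 2->2, 3->3, 4->3
(t4 ⋄ ((t2 ⋄ t3) ⋄ t1)) = 1->2, 2->4, 3->2, 4->2

1->2, 2->4, 3->2, 4->2


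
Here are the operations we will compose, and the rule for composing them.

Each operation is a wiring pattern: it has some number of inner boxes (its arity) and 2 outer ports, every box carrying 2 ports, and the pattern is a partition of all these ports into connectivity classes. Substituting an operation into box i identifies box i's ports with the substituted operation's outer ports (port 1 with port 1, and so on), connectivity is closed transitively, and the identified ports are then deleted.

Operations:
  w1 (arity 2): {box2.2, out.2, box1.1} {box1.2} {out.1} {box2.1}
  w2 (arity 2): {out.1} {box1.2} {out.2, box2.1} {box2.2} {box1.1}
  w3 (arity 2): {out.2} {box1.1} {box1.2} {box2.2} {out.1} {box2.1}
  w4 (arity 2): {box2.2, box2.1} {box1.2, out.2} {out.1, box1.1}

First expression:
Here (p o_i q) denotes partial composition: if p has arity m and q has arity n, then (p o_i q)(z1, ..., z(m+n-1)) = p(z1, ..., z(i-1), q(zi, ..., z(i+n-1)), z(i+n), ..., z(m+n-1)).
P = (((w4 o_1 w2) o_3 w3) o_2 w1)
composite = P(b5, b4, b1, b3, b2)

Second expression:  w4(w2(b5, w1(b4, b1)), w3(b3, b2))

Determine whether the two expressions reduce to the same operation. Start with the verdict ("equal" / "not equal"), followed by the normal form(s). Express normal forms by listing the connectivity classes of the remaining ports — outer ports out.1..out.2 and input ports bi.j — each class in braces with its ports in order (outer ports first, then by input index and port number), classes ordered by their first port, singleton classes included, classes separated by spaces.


equal; the common form is {out.1} {out.2} {b1.1} {b1.2, b4.1} {b2.1} {b2.2} {b3.1} {b3.2} {b4.2} {b5.1} {b5.2}

The first expression, normalized: {out.1} {out.2} {b1.1} {b1.2, b4.1} {b2.1} {b2.2} {b3.1} {b3.2} {b4.2} {b5.1} {b5.2}
The second expression, normalized: {out.1} {out.2} {b1.1} {b1.2, b4.1} {b2.1} {b2.2} {b3.1} {b3.2} {b4.2} {b5.1} {b5.2}
The forms coincide; equal.


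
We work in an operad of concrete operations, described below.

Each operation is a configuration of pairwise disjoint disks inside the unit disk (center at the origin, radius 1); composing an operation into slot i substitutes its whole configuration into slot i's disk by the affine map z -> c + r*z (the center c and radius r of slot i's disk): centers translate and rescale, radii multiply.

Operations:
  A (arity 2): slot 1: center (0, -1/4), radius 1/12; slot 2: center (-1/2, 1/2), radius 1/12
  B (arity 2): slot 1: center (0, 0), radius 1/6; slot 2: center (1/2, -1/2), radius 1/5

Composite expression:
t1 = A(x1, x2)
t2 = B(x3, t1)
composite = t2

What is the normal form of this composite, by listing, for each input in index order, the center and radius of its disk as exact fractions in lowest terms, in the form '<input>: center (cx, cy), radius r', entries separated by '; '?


x1: center (1/2, -11/20), radius 1/60; x2: center (2/5, -2/5), radius 1/60; x3: center (0, 0), radius 1/6

Affine substitution under B: radii multiply and x-centers shift.
tracing x3 down its 1-map path: center (0, 0), radius 1/6
tracing x1 down its 2-map path: center (1/2, -11/20), radius 1/60
tracing x2 down its 2-map path: center (2/5, -2/5), radius 1/60


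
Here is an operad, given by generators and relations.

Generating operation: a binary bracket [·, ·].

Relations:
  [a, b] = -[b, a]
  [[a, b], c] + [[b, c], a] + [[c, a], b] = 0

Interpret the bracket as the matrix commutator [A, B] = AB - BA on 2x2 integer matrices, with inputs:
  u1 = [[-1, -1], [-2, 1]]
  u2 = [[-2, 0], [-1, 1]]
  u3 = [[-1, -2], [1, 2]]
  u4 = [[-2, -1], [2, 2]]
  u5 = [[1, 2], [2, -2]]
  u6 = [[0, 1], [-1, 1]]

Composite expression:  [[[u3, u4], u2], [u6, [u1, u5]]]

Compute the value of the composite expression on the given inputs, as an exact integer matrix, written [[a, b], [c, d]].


[u3, u4] = [[-3, -5], [2, 3]]
[[u3, u4], u2] = [[5, -15], [-12, -5]]
[u1, u5] = [[2, -1], [-2, -2]]
[u6, [u1, u5]] = [[-3, -3], [-6, 3]]
[[[u3, u4], u2], [u6, [u1, u5]]] = [[54, -120], [132, -54]]

[[54, -120], [132, -54]]


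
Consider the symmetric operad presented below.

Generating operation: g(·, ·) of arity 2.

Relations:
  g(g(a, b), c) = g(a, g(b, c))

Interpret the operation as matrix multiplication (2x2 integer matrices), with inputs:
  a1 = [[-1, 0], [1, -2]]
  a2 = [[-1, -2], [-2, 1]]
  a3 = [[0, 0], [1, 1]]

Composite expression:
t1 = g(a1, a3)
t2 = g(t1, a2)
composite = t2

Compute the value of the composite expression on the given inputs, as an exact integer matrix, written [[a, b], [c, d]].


[[0, 0], [6, 2]]

g(a1, a3) = [[0, 0], [-2, -2]]
g(g(a1, a3), a2) = [[0, 0], [6, 2]]


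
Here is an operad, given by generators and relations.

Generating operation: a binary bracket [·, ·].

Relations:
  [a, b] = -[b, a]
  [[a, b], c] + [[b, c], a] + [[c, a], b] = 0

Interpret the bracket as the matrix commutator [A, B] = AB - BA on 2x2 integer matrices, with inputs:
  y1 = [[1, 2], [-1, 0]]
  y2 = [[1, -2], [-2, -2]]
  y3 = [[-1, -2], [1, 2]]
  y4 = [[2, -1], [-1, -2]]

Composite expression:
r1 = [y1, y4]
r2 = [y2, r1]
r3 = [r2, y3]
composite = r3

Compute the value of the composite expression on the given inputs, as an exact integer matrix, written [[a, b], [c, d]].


[[3, -69], [-39, -3]]

[y1, y4] = [[-3, -9], [-3, 3]]
[y2, [y1, y4]] = [[-12, -39], [21, 12]]
[[y2, [y1, y4]], y3] = [[3, -69], [-39, -3]]


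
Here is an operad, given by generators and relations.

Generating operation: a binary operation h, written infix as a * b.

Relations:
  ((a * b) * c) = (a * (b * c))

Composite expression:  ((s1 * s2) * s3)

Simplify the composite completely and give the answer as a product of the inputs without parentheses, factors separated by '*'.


s1 * s2 * s3

Every regrouping of h is equal, so read the s-inputs in written order.
(s1 * s2) spells out as s1 * s2
((s1 * s2) * s3) spells out as s1 * s2 * s3


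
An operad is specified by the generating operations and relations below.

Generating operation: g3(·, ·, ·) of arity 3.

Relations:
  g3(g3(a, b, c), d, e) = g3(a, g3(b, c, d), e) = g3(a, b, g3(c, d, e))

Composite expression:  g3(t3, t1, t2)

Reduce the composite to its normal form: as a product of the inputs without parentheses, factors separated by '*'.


t3 * t1 * t2

All parenthesizations of g3 agree; list the t-inputs left to right.
g3(t3, t1, t2) unparenthesizes to t3 * t1 * t2


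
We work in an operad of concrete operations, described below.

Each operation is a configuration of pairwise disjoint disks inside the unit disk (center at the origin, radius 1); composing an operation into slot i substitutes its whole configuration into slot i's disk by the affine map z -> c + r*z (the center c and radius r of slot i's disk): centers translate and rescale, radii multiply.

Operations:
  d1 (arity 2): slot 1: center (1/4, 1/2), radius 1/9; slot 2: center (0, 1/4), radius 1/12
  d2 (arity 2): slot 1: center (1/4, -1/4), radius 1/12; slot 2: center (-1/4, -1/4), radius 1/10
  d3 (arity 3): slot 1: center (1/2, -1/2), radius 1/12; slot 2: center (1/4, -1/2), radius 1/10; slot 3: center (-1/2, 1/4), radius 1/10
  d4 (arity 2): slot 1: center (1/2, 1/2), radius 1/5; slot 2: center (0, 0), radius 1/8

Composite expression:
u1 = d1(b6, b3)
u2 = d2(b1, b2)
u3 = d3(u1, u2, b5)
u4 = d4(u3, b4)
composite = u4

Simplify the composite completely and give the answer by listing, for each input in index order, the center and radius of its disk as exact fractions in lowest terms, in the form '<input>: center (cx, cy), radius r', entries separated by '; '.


b1: center (111/200, 79/200), radius 1/600; b2: center (109/200, 79/200), radius 1/500; b3: center (3/5, 97/240), radius 1/720; b4: center (0, 0), radius 1/8; b5: center (2/5, 11/20), radius 1/50; b6: center (29/48, 49/120), radius 1/540

Affine substitution under d4: radii multiply and b-centers shift.
b6 passes through 3 substitutions, ending at center (29/48, 49/120), radius 1/540
b3 passes through 3 substitutions, ending at center (3/5, 97/240), radius 1/720
b1 passes through 3 substitutions, ending at center (111/200, 79/200), radius 1/600
b2 passes through 3 substitutions, ending at center (109/200, 79/200), radius 1/500
b5 passes through 2 substitutions, ending at center (2/5, 11/20), radius 1/50
b4 passes through 1 substitution, ending at center (0, 0), radius 1/8


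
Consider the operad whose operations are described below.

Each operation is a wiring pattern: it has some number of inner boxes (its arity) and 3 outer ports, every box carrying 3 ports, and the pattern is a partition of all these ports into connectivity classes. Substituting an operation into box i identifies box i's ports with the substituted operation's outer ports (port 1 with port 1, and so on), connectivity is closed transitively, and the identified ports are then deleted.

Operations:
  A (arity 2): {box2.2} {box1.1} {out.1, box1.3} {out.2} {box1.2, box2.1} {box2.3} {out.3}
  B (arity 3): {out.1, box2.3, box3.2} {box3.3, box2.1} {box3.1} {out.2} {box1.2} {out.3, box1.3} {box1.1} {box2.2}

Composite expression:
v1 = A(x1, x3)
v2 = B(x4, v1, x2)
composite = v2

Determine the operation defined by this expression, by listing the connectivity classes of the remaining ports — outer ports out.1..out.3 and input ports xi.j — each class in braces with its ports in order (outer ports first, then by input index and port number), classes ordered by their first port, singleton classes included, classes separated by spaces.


{out.1, x2.2} {out.2} {out.3, x4.3} {x1.1} {x1.2, x3.1} {x1.3, x2.3} {x2.1} {x3.2} {x3.3} {x4.1} {x4.2}

Reachability decides: close wires over B-identified ports.
A over (x1, x3) gives {out.1, x1.3} {out.2} {out.3} {x1.1} {x1.2, x3.1} {x3.2} {x3.3}, out.j being that stage's outer ports
B over (x4, x1, x3, x2) gives {out.1, x2.2} {out.2} {out.3, x4.3} {x1.1} {x1.2, x3.1} {x1.3, x2.3} {x2.1} {x3.2} {x3.3} {x4.1} {x4.2}, out.j being that stage's outer ports


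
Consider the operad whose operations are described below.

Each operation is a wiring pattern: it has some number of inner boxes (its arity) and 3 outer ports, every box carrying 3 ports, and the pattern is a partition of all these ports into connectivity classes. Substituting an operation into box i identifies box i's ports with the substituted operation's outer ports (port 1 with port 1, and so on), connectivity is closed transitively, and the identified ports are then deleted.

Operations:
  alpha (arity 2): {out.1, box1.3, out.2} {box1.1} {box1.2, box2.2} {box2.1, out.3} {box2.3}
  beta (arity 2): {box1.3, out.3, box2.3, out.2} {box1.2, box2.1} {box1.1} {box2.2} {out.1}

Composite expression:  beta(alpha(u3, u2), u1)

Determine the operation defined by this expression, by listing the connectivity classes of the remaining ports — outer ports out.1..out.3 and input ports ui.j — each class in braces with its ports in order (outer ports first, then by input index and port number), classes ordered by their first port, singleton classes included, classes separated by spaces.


{out.1} {out.2, out.3, u1.3, u2.1} {u1.1, u3.3} {u1.2} {u2.2, u3.2} {u2.3} {u3.1}

Substituting into beta glues patterns; closure does the rest.
composing alpha on (u3, u2), with out.j its own outer ports: {out.1, out.2, u3.3} {out.3, u2.1} {u2.2, u3.2} {u2.3} {u3.1}
composing beta on (u3, u2, u1), with out.j its own outer ports: {out.1} {out.2, out.3, u1.3, u2.1} {u1.1, u3.3} {u1.2} {u2.2, u3.2} {u2.3} {u3.1}


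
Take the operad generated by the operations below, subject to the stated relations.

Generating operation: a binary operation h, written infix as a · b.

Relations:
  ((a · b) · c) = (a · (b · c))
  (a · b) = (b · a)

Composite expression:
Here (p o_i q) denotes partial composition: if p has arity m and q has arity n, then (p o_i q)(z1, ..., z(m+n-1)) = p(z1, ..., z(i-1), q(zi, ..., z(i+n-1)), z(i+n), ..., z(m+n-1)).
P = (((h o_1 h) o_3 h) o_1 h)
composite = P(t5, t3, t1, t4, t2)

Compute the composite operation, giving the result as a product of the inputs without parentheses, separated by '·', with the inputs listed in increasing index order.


Reordering under h is free, so list the t-inputs canonically.
(t5 · t3) reduces to t5 · t3
((t5 · t3) · t1) reduces to t5 · t3 · t1
(t4 · t2) reduces to t4 · t2
(((t5 · t3) · t1) · (t4 · t2)) reduces to t5 · t3 · t1 · t4 · t2
rearranged into index order: t1 · t2 · t3 · t4 · t5

t1 · t2 · t3 · t4 · t5


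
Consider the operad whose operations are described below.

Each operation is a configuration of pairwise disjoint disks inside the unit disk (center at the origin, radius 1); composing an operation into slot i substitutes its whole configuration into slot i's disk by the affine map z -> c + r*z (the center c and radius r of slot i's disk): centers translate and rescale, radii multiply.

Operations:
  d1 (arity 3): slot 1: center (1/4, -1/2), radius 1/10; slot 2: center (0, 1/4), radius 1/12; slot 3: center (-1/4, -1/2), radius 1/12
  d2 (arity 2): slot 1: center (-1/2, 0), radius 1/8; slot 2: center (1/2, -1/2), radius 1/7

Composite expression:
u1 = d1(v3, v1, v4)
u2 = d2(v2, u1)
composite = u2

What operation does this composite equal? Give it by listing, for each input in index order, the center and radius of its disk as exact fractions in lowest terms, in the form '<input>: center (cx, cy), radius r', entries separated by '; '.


v1: center (1/2, -13/28), radius 1/84; v2: center (-1/2, 0), radius 1/8; v3: center (15/28, -4/7), radius 1/70; v4: center (13/28, -4/7), radius 1/84

Nesting under d2 composes maps z -> c + r*z down each v-path.
input v2: applying the 1 nested substitution gives center (-1/2, 0), radius 1/8
input v3: applying the 2 nested substitutions gives center (15/28, -4/7), radius 1/70
input v1: applying the 2 nested substitutions gives center (1/2, -13/28), radius 1/84
input v4: applying the 2 nested substitutions gives center (13/28, -4/7), radius 1/84


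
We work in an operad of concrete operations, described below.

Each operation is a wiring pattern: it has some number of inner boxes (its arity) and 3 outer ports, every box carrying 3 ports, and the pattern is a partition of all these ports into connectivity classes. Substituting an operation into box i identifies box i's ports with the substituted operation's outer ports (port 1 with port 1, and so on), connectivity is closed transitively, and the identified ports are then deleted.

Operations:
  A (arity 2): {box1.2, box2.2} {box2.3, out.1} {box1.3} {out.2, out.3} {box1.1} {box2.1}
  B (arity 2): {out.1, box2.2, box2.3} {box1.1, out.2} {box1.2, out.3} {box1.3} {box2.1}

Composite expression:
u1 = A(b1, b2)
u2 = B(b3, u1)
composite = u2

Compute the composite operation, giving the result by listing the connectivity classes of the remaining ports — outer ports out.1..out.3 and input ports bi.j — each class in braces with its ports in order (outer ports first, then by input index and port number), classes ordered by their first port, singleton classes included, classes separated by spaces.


{out.1} {out.2, b3.1} {out.3, b3.2} {b1.1} {b1.2, b2.2} {b1.3} {b2.1} {b2.3} {b3.3}

Two ports join when wires chain via B-identified ports.
A over (b1, b2) gives {out.1, b2.3} {out.2, out.3} {b1.1} {b1.2, b2.2} {b1.3} {b2.1}, out.j being that stage's outer ports
B over (b3, b1, b2) gives {out.1} {out.2, b3.1} {out.3, b3.2} {b1.1} {b1.2, b2.2} {b1.3} {b2.1} {b2.3} {b3.3}, out.j being that stage's outer ports


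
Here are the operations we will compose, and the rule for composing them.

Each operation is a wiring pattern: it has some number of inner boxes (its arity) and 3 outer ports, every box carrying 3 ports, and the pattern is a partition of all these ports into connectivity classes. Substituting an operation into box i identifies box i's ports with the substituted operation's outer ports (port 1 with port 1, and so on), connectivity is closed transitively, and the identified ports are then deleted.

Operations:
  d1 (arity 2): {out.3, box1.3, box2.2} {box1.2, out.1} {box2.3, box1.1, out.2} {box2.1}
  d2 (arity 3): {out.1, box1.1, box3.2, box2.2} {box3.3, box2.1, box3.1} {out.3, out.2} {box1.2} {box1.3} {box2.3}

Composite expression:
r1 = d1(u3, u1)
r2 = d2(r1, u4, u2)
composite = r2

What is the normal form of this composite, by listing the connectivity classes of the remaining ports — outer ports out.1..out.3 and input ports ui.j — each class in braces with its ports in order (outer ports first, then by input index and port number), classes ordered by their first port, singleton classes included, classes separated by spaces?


After gluing at d2, chains via deleted ports link the u-ports.
the subtree at d1 composes to {out.1, u3.2} {out.2, u1.3, u3.1} {out.3, u1.2, u3.3} {u1.1} on (u3, u1); out.j = own outer ports
the subtree at d2 composes to {out.1, u2.2, u3.2, u4.2} {out.2, out.3} {u1.1} {u1.2, u3.3} {u1.3, u3.1} {u2.1, u2.3, u4.1} {u4.3} on (u3, u1, u4, u2); out.j = own outer ports

{out.1, u2.2, u3.2, u4.2} {out.2, out.3} {u1.1} {u1.2, u3.3} {u1.3, u3.1} {u2.1, u2.3, u4.1} {u4.3}


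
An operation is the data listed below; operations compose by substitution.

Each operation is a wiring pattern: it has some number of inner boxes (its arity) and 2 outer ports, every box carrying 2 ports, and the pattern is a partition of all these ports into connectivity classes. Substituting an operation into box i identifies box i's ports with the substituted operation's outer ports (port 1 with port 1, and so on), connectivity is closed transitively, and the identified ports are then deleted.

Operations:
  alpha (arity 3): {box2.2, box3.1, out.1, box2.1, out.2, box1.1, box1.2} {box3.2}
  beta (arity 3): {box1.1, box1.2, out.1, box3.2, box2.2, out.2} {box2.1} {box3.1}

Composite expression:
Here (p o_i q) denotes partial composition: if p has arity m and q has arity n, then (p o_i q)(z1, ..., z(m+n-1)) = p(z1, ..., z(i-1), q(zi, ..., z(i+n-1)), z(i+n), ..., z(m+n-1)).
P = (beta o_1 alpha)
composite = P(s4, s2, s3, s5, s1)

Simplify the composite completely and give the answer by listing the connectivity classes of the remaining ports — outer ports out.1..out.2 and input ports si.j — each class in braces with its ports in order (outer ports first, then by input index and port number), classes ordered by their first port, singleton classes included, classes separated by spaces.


{out.1, out.2, s1.2, s2.1, s2.2, s3.1, s4.1, s4.2, s5.2} {s1.1} {s3.2} {s5.1}

Reachability decides: close wires over beta-identified ports.
after alpha, the pattern on (s4, s2, s3) reads {out.1, out.2, s2.1, s2.2, s3.1, s4.1, s4.2} {s3.2} (out.j = its outer ports)
after beta, the pattern on (s4, s2, s3, s5, s1) reads {out.1, out.2, s1.2, s2.1, s2.2, s3.1, s4.1, s4.2, s5.2} {s1.1} {s3.2} {s5.1} (out.j = its outer ports)


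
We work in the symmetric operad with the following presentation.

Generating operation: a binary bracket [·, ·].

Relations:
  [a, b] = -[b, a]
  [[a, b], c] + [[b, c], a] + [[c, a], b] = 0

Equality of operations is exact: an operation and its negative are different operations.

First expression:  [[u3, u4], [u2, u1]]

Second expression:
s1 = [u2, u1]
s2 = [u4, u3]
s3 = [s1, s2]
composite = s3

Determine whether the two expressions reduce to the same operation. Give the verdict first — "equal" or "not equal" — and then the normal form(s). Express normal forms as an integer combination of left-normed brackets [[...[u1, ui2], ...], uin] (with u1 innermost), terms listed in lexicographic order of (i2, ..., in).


Normal form of the first expression: [[[u1, u2], u3], u4] - [[[u1, u2], u4], u3]
Normal form of the second expression: [[[u1, u2], u3], u4] - [[[u1, u2], u4], u3]
One common form — equal.

equal; both compose to [[[u1, u2], u3], u4] - [[[u1, u2], u4], u3]


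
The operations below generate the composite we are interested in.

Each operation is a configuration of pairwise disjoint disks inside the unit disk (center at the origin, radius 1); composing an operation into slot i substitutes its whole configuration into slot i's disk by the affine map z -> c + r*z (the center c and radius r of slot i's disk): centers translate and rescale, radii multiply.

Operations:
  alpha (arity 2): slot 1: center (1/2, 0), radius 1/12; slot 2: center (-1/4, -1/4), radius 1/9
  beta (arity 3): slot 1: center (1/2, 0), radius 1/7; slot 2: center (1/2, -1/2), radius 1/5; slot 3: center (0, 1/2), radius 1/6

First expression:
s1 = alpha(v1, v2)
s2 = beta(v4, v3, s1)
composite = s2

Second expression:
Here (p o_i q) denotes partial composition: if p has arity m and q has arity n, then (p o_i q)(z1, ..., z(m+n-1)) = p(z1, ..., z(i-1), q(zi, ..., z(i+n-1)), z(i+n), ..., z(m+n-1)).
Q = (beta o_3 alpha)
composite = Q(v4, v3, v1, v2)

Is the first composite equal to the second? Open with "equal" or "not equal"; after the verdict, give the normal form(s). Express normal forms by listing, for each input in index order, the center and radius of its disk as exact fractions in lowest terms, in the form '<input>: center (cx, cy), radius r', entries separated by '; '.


equal; the common form is v1: center (1/12, 1/2), radius 1/72; v2: center (-1/24, 11/24), radius 1/54; v3: center (1/2, -1/2), radius 1/5; v4: center (1/2, 0), radius 1/7

The first expression reduces to v1: center (1/12, 1/2), radius 1/72; v2: center (-1/24, 11/24), radius 1/54; v3: center (1/2, -1/2), radius 1/5; v4: center (1/2, 0), radius 1/7
The second expression reduces to v1: center (1/12, 1/2), radius 1/72; v2: center (-1/24, 11/24), radius 1/54; v3: center (1/2, -1/2), radius 1/5; v4: center (1/2, 0), radius 1/7
Identical normal forms: equal.


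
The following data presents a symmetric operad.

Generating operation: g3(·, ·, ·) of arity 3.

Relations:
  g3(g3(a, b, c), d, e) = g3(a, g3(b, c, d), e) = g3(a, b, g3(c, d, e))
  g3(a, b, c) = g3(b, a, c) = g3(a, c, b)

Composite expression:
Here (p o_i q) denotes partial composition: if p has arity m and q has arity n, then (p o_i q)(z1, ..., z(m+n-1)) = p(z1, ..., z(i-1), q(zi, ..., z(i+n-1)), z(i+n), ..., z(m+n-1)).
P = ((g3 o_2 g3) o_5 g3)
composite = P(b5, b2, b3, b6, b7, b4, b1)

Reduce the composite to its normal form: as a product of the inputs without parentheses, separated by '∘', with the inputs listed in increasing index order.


Key point: g3 commutes, so take the b-inputs in any fixed order.
g3(b2, b3, b6) flattens to b2 ∘ b3 ∘ b6
g3(b7, b4, b1) flattens to b7 ∘ b4 ∘ b1
g3(b5, g3(b2, b3, b6), g3(b7, b4, b1)) flattens to b5 ∘ b2 ∘ b3 ∘ b6 ∘ b7 ∘ b4 ∘ b1
rearranged into index order: b1 ∘ b2 ∘ b3 ∘ b4 ∘ b5 ∘ b6 ∘ b7

b1 ∘ b2 ∘ b3 ∘ b4 ∘ b5 ∘ b6 ∘ b7


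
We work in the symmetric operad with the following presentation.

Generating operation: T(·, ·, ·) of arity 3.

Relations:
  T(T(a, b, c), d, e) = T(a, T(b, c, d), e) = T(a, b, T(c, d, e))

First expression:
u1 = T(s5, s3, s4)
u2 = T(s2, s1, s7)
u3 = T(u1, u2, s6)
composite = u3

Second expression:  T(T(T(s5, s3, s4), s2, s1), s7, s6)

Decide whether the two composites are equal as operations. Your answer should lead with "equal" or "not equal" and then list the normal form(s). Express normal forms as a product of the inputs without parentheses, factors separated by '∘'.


The first composite normalizes to s5 ∘ s3 ∘ s4 ∘ s2 ∘ s1 ∘ s7 ∘ s6
The second composite normalizes to s5 ∘ s3 ∘ s4 ∘ s2 ∘ s1 ∘ s7 ∘ s6
Same normal form: equal.

equal; the common form is s5 ∘ s3 ∘ s4 ∘ s2 ∘ s1 ∘ s7 ∘ s6


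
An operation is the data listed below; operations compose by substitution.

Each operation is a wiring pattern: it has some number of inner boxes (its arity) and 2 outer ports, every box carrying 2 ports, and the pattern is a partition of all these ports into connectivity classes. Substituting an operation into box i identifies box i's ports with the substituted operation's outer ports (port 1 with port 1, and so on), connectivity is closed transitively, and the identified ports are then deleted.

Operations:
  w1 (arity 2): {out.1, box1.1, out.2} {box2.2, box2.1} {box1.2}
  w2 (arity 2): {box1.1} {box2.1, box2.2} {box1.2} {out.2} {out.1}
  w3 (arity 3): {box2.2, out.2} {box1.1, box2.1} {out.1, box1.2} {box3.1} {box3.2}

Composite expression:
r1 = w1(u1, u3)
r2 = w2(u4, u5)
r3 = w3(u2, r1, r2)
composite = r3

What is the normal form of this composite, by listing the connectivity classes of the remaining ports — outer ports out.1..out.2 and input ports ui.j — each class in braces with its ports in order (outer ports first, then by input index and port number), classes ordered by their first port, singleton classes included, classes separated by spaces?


{out.1, u2.2} {out.2, u1.1, u2.1} {u1.2} {u3.1, u3.2} {u4.1} {u4.2} {u5.1, u5.2}

Two ports join when wires chain via w3-identified ports.
stage w1: inputs (u1, u3), connectivity {out.1, out.2, u1.1} {u1.2} {u3.1, u3.2}, out.j its boundary
stage w2: inputs (u4, u5), connectivity {out.1} {out.2} {u4.1} {u4.2} {u5.1, u5.2}, out.j its boundary
stage w3: inputs (u2, u1, u3, u4, u5), connectivity {out.1, u2.2} {out.2, u1.1, u2.1} {u1.2} {u3.1, u3.2} {u4.1} {u4.2} {u5.1, u5.2}, out.j its boundary


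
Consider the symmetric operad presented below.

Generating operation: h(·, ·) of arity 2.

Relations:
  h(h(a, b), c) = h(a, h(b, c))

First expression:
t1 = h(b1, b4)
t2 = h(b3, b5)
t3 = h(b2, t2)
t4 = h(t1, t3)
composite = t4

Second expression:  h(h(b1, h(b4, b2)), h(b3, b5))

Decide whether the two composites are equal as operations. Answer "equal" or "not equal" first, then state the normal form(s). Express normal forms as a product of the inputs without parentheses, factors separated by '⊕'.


equal: each reduces to b1 ⊕ b4 ⊕ b2 ⊕ b3 ⊕ b5


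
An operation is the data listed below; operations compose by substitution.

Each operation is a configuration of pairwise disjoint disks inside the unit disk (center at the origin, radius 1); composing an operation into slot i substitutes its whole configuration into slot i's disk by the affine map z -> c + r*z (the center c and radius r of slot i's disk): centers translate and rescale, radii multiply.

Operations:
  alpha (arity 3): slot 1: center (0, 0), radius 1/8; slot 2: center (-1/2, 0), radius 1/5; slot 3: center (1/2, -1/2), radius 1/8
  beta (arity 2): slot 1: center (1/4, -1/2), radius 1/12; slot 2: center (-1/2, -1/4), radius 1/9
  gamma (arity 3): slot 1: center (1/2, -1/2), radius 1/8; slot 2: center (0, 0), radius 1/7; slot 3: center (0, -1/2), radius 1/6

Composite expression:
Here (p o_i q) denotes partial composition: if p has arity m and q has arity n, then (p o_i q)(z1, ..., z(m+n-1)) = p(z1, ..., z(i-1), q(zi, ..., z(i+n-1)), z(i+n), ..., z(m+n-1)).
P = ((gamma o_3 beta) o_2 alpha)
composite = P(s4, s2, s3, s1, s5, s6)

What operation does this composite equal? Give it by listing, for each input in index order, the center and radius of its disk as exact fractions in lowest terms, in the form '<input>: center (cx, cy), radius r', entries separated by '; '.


s1: center (1/14, -1/14), radius 1/56; s2: center (0, 0), radius 1/56; s3: center (-1/14, 0), radius 1/35; s4: center (1/2, -1/2), radius 1/8; s5: center (1/24, -7/12), radius 1/72; s6: center (-1/12, -13/24), radius 1/54

Nesting under gamma composes maps z -> c + r*z down each s-path.
input s4: applying the 1 nested substitution gives center (1/2, -1/2), radius 1/8
input s2: applying the 2 nested substitutions gives center (0, 0), radius 1/56
input s3: applying the 2 nested substitutions gives center (-1/14, 0), radius 1/35
input s1: applying the 2 nested substitutions gives center (1/14, -1/14), radius 1/56
input s5: applying the 2 nested substitutions gives center (1/24, -7/12), radius 1/72
input s6: applying the 2 nested substitutions gives center (-1/12, -13/24), radius 1/54


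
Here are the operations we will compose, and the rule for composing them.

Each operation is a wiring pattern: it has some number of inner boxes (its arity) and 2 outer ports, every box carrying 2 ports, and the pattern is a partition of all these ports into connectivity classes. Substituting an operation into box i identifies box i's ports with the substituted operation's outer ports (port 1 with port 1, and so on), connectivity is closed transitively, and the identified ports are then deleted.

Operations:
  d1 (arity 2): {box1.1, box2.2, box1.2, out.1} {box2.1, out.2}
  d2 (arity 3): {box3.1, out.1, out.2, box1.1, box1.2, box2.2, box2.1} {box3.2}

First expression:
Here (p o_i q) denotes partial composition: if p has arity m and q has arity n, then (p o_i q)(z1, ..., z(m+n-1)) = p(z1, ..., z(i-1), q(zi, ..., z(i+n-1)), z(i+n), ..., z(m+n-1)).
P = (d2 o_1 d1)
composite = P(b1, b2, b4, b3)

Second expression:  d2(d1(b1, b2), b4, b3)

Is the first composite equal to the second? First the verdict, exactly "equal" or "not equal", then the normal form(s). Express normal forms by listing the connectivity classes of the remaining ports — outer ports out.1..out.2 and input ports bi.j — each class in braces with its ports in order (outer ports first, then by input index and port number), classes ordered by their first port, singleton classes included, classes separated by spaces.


equal; the common form is {out.1, out.2, b1.1, b1.2, b2.1, b2.2, b3.1, b4.1, b4.2} {b3.2}

The first expression, normalized: {out.1, out.2, b1.1, b1.2, b2.1, b2.2, b3.1, b4.1, b4.2} {b3.2}
The second expression, normalized: {out.1, out.2, b1.1, b1.2, b2.1, b2.2, b3.1, b4.1, b4.2} {b3.2}
The forms coincide; equal.
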